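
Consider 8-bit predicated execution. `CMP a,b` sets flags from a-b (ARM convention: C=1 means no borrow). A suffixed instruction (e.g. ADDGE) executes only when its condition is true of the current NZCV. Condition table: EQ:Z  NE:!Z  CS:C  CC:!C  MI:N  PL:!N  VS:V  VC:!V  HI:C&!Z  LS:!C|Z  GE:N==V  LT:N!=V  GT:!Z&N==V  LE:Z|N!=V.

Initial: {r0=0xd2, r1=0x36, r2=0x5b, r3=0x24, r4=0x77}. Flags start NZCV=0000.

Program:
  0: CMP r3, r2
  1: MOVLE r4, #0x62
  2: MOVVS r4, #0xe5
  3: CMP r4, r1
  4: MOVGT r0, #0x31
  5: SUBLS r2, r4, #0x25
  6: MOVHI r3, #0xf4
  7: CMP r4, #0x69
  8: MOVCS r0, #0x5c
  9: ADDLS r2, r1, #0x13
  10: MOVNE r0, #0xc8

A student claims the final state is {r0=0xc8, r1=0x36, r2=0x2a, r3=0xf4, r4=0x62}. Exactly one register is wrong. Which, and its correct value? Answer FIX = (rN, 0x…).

[0] flags=1000 → (cmp)
[1] flags=1000 LE?T → r4=0x62
[2] flags=1000 VS?F → skip
[3] flags=0010 → (cmp)
[4] flags=0010 GT?T → r0=0x31
[5] flags=0010 LS?F → skip
[6] flags=0010 HI?T → r3=0xf4
[7] flags=1000 → (cmp)
[8] flags=1000 CS?F → skip
[9] flags=1000 LS?T → r2=0x49
[10] flags=1000 NE?T → r0=0xc8

FIX = (r2, 0x49)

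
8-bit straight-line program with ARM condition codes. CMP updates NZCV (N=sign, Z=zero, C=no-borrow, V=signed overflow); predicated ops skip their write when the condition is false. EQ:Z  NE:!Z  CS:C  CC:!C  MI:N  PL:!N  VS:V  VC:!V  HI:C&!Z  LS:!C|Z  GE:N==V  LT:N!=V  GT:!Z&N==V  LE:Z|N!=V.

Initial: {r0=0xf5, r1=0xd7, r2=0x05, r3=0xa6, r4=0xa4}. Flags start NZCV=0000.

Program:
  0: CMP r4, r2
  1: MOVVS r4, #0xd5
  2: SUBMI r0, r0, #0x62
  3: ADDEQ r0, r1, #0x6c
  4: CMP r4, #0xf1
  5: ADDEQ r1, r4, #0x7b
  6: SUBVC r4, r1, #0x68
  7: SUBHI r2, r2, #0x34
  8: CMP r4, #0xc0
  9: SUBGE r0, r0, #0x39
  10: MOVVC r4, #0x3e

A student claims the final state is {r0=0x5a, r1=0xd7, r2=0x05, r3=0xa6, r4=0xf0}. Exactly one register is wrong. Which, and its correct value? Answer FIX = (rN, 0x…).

[0] flags=1010 → (cmp)
[1] flags=1010 VS?F → skip
[2] flags=1010 MI?T → r0=0x93
[3] flags=1010 EQ?F → skip
[4] flags=1000 → (cmp)
[5] flags=1000 EQ?F → skip
[6] flags=1000 VC?T → r4=0x6f
[7] flags=1000 HI?F → skip
[8] flags=1001 → (cmp)
[9] flags=1001 GE?T → r0=0x5a
[10] flags=1001 VC?F → skip

FIX = (r4, 0x6f)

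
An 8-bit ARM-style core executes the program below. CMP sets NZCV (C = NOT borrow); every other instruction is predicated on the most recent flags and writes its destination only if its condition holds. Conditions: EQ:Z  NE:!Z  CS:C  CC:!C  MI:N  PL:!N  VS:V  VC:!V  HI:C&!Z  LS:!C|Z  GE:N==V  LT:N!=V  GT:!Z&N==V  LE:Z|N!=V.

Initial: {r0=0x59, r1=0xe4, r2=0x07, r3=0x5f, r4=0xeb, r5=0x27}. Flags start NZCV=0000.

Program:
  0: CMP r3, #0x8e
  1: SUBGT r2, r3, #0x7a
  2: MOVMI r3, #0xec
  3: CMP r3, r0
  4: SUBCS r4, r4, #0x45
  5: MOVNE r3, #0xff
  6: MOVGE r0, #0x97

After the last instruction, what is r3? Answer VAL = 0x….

VAL = 0xff

0: ✓ CMP  NZCV=1001
1: ✓ SUBGT  r2←0xe5
2: ✓ MOVMI  r3←0xec
3: ✓ CMP  NZCV=1010
4: ✓ SUBCS  r4←0xa6
5: ✓ MOVNE  r3←0xff
6: · MOVGE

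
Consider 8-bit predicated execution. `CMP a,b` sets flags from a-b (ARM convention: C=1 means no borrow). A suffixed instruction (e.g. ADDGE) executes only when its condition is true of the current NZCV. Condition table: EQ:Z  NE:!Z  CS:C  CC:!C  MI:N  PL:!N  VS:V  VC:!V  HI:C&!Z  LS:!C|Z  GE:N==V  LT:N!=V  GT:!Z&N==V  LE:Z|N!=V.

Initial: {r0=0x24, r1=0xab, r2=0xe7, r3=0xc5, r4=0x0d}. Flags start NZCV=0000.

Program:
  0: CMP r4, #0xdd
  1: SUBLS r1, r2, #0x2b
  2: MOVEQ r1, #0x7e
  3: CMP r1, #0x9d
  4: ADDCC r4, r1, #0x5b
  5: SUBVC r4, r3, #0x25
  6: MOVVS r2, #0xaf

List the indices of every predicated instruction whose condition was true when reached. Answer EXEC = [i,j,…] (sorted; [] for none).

[0] flags=0000 → (cmp)
[1] flags=0000 LS?T → r1=0xbc
[2] flags=0000 EQ?F → skip
[3] flags=0010 → (cmp)
[4] flags=0010 CC?F → skip
[5] flags=0010 VC?T → r4=0xa0
[6] flags=0010 VS?F → skip

EXEC = [1,5]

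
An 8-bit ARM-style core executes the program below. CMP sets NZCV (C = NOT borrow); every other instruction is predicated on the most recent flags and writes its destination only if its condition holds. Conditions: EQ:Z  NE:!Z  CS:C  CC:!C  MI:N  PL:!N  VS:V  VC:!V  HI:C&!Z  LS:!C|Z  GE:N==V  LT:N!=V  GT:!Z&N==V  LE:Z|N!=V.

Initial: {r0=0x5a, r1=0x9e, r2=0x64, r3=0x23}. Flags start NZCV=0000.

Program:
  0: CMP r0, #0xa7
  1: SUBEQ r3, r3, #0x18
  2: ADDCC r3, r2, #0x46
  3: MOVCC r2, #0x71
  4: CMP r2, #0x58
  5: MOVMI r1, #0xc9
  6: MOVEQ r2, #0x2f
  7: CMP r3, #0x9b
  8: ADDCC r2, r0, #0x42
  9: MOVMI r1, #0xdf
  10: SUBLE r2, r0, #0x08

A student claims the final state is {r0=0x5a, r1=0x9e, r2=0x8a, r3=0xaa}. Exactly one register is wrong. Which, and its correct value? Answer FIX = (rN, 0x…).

FIX = (r2, 0x71)

0: ✓ CMP  NZCV=1001
1: · SUBEQ
2: ✓ ADDCC  r3←0xaa
3: ✓ MOVCC  r2←0x71
4: ✓ CMP  NZCV=0010
5: · MOVMI
6: · MOVEQ
7: ✓ CMP  NZCV=0010
8: · ADDCC
9: · MOVMI
10: · SUBLE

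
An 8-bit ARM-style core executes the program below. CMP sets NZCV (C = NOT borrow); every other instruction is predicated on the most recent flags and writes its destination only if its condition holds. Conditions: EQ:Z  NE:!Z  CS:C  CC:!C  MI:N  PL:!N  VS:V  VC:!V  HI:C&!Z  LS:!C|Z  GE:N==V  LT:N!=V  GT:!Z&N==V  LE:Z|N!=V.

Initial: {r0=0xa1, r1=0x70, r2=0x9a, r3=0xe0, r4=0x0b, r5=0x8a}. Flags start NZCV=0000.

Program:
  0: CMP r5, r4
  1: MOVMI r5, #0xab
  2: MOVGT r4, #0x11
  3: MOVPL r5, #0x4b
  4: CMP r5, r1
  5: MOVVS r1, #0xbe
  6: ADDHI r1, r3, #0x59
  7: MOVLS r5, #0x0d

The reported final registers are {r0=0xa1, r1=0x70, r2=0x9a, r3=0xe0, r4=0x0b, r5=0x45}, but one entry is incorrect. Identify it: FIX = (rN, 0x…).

FIX = (r5, 0x0d)

0: ✓ CMP  NZCV=0011
1: · MOVMI
2: · MOVGT
3: ✓ MOVPL  r5←0x4b
4: ✓ CMP  NZCV=1000
5: · MOVVS
6: · ADDHI
7: ✓ MOVLS  r5←0x0d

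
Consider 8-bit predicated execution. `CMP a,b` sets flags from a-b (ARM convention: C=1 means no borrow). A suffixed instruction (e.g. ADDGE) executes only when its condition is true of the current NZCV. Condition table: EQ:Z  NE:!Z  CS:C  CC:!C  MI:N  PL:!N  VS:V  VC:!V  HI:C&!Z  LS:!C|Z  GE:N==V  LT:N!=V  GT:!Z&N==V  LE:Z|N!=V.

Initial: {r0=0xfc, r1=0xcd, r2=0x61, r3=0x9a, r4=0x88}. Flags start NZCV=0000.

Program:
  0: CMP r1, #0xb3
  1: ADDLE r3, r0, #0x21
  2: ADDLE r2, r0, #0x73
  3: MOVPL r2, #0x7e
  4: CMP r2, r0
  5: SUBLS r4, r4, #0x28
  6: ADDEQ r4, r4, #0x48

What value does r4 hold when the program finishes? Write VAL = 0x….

[0] flags=0010 → (cmp)
[1] flags=0010 LE?F → skip
[2] flags=0010 LE?F → skip
[3] flags=0010 PL?T → r2=0x7e
[4] flags=1001 → (cmp)
[5] flags=1001 LS?T → r4=0x60
[6] flags=1001 EQ?F → skip

VAL = 0x60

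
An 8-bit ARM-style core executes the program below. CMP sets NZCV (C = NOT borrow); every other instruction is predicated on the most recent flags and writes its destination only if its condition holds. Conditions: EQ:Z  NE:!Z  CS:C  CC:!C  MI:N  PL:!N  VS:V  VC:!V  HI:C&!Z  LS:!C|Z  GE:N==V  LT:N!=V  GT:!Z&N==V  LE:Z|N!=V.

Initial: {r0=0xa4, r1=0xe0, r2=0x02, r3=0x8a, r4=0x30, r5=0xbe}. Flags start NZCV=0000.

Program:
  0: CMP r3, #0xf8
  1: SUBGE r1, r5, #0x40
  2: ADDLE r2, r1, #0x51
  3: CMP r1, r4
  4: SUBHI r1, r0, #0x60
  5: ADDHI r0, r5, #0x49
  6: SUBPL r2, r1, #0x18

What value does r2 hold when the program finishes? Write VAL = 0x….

VAL = 0x31

0: ✓ CMP  NZCV=1000
1: · SUBGE
2: ✓ ADDLE  r2←0x31
3: ✓ CMP  NZCV=1010
4: ✓ SUBHI  r1←0x44
5: ✓ ADDHI  r0←0x07
6: · SUBPL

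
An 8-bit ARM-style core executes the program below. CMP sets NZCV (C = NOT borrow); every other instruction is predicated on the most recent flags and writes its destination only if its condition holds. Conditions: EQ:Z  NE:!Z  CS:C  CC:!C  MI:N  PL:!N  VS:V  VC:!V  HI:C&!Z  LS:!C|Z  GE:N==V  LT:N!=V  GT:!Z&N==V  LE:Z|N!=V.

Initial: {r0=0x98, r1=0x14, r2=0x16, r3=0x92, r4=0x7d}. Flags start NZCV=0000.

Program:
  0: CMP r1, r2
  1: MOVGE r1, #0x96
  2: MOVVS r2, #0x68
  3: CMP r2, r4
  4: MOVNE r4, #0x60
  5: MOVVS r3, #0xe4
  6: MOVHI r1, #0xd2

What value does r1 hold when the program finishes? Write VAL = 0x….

VAL = 0x14

0: ✓ CMP  NZCV=1000
1: · MOVGE
2: · MOVVS
3: ✓ CMP  NZCV=1000
4: ✓ MOVNE  r4←0x60
5: · MOVVS
6: · MOVHI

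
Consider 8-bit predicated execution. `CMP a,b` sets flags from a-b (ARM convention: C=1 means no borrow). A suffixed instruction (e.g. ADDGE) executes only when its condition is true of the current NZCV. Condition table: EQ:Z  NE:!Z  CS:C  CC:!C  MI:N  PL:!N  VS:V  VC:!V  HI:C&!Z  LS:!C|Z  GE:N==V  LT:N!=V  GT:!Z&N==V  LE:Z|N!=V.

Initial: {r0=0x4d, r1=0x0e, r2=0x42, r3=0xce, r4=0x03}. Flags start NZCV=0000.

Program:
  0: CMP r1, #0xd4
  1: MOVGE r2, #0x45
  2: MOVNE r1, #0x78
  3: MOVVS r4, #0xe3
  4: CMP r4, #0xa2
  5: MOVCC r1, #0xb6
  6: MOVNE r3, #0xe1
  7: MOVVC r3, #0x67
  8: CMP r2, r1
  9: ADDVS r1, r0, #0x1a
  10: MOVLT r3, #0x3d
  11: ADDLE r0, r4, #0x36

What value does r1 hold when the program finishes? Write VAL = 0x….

0: ✓ CMP  NZCV=0000
1: ✓ MOVGE  r2←0x45
2: ✓ MOVNE  r1←0x78
3: · MOVVS
4: ✓ CMP  NZCV=0000
5: ✓ MOVCC  r1←0xb6
6: ✓ MOVNE  r3←0xe1
7: ✓ MOVVC  r3←0x67
8: ✓ CMP  NZCV=1001
9: ✓ ADDVS  r1←0x67
10: · MOVLT
11: · ADDLE

VAL = 0x67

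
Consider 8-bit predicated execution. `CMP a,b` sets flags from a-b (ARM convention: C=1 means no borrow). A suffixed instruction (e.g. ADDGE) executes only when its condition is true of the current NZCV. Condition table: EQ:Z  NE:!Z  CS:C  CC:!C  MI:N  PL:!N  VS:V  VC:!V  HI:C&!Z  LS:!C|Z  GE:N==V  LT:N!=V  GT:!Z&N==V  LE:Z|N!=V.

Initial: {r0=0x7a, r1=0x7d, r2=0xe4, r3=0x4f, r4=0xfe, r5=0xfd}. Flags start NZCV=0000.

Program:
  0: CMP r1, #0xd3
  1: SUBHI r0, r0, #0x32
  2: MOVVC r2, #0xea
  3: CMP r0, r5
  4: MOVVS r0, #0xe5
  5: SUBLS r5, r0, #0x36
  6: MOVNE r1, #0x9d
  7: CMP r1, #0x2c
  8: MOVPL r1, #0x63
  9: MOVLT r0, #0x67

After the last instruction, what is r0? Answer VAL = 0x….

VAL = 0x67

0: ✓ CMP  NZCV=1001
1: · SUBHI
2: · MOVVC
3: ✓ CMP  NZCV=0000
4: · MOVVS
5: ✓ SUBLS  r5←0x44
6: ✓ MOVNE  r1←0x9d
7: ✓ CMP  NZCV=0011
8: ✓ MOVPL  r1←0x63
9: ✓ MOVLT  r0←0x67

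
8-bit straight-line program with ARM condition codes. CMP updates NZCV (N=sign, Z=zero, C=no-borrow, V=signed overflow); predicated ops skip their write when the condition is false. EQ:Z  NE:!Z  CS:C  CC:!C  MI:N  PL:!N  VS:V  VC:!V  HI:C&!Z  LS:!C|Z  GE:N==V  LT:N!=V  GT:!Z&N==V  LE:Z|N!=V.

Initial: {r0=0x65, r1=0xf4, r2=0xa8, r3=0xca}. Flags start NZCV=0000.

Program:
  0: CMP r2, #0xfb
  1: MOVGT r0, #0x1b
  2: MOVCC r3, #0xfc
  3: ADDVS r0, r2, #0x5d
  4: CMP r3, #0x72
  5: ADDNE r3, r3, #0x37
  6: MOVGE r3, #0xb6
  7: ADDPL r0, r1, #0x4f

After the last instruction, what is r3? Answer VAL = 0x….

0: ✓ CMP  NZCV=1000
1: · MOVGT
2: ✓ MOVCC  r3←0xfc
3: · ADDVS
4: ✓ CMP  NZCV=1010
5: ✓ ADDNE  r3←0x33
6: · MOVGE
7: · ADDPL

VAL = 0x33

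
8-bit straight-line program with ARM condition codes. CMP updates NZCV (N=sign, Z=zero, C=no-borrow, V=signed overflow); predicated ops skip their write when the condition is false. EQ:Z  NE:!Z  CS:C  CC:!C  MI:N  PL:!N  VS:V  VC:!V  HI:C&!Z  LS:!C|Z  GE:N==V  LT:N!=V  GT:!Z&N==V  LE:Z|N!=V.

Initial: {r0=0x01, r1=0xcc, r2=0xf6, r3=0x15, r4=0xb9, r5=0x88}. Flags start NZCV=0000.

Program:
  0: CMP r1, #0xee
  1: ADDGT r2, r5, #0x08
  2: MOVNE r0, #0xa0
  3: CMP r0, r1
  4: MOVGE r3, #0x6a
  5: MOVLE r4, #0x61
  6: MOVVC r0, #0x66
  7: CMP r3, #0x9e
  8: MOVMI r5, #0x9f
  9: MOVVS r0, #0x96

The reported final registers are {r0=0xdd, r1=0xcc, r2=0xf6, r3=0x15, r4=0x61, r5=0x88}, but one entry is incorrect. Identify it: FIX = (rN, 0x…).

0: ✓ CMP  NZCV=1000
1: · ADDGT
2: ✓ MOVNE  r0←0xa0
3: ✓ CMP  NZCV=1000
4: · MOVGE
5: ✓ MOVLE  r4←0x61
6: ✓ MOVVC  r0←0x66
7: ✓ CMP  NZCV=0000
8: · MOVMI
9: · MOVVS

FIX = (r0, 0x66)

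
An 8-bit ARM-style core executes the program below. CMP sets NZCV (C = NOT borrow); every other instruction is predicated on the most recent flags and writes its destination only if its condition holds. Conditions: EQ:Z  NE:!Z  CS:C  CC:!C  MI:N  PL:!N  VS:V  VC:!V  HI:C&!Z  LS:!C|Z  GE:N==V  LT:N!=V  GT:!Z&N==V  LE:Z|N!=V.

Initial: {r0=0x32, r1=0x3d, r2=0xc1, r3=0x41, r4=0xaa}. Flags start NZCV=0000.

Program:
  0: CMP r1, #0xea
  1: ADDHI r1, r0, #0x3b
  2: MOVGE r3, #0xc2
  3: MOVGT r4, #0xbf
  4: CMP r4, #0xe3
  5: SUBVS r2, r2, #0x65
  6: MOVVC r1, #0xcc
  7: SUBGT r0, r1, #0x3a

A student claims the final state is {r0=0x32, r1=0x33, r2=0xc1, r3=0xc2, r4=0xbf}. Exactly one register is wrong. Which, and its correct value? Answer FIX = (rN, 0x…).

0: ✓ CMP  NZCV=0000
1: · ADDHI
2: ✓ MOVGE  r3←0xc2
3: ✓ MOVGT  r4←0xbf
4: ✓ CMP  NZCV=1000
5: · SUBVS
6: ✓ MOVVC  r1←0xcc
7: · SUBGT

FIX = (r1, 0xcc)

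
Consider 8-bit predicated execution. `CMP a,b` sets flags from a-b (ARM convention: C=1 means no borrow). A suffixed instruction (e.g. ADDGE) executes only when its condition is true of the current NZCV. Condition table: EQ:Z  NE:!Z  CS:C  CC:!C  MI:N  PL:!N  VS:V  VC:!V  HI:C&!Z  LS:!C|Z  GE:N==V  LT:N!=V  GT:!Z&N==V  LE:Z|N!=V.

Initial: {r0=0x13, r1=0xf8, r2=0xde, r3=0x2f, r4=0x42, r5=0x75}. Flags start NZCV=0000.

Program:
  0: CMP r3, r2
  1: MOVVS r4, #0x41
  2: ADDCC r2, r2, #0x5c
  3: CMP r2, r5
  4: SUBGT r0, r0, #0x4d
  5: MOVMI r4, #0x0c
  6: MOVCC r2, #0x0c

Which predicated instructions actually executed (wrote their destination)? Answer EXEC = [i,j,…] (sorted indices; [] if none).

[0] flags=0000 → (cmp)
[1] flags=0000 VS?F → skip
[2] flags=0000 CC?T → r2=0x3a
[3] flags=1000 → (cmp)
[4] flags=1000 GT?F → skip
[5] flags=1000 MI?T → r4=0x0c
[6] flags=1000 CC?T → r2=0x0c

EXEC = [2,5,6]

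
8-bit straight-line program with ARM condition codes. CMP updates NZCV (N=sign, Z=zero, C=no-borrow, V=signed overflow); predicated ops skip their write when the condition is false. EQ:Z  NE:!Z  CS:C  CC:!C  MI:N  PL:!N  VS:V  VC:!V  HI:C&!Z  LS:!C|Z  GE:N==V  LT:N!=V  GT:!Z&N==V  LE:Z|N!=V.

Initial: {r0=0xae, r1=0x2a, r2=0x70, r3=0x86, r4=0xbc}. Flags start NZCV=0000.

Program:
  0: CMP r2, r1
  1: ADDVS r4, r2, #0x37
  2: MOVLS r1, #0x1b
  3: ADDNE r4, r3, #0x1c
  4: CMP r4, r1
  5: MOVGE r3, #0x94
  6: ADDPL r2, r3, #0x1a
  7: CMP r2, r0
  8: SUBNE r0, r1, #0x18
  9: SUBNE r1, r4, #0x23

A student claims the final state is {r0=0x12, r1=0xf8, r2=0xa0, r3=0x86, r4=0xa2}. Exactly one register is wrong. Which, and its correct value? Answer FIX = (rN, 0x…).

FIX = (r1, 0x7f)

0: ✓ CMP  NZCV=0010
1: · ADDVS
2: · MOVLS
3: ✓ ADDNE  r4←0xa2
4: ✓ CMP  NZCV=0011
5: · MOVGE
6: ✓ ADDPL  r2←0xa0
7: ✓ CMP  NZCV=1000
8: ✓ SUBNE  r0←0x12
9: ✓ SUBNE  r1←0x7f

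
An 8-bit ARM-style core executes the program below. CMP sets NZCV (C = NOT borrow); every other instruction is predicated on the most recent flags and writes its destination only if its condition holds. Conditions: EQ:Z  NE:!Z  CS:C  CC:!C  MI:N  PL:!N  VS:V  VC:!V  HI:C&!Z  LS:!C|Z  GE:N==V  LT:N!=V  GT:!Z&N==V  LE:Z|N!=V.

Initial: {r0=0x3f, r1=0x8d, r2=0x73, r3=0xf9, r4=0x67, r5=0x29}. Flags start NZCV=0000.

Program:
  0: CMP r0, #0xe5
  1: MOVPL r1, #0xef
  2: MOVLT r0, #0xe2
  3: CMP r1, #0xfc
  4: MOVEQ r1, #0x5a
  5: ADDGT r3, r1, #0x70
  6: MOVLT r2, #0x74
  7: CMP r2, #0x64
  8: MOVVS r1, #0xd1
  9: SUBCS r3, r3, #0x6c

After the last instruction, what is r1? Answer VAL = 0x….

VAL = 0xef

0: ✓ CMP  NZCV=0000
1: ✓ MOVPL  r1←0xef
2: · MOVLT
3: ✓ CMP  NZCV=1000
4: · MOVEQ
5: · ADDGT
6: ✓ MOVLT  r2←0x74
7: ✓ CMP  NZCV=0010
8: · MOVVS
9: ✓ SUBCS  r3←0x8d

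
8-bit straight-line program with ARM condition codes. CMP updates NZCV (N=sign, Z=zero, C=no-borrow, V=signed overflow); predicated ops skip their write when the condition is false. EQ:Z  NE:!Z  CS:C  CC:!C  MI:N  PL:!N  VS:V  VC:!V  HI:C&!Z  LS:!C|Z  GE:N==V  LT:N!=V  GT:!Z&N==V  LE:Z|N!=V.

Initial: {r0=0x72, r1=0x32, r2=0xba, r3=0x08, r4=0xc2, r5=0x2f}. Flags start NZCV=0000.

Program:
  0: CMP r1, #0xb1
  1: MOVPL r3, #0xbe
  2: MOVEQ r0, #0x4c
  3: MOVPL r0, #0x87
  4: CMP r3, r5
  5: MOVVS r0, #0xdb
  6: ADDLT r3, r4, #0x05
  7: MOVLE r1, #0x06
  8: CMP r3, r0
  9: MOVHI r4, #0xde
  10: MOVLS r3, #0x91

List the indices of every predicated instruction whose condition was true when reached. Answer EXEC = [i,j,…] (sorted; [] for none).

EXEC = [6,7,9]

[0] flags=1001 → (cmp)
[1] flags=1001 PL?F → skip
[2] flags=1001 EQ?F → skip
[3] flags=1001 PL?F → skip
[4] flags=1000 → (cmp)
[5] flags=1000 VS?F → skip
[6] flags=1000 LT?T → r3=0xc7
[7] flags=1000 LE?T → r1=0x06
[8] flags=0011 → (cmp)
[9] flags=0011 HI?T → r4=0xde
[10] flags=0011 LS?F → skip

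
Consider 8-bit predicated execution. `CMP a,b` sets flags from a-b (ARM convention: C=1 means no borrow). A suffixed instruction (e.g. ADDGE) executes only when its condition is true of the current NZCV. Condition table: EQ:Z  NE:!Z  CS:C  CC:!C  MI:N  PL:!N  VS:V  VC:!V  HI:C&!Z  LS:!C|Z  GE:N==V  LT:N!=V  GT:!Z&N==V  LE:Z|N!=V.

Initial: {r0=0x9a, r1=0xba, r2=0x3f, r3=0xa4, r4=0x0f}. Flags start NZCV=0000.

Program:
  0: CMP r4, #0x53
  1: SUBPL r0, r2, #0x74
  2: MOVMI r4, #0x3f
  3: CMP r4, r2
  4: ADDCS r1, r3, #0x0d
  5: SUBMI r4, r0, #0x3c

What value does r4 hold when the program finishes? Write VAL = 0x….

0: ✓ CMP  NZCV=1000
1: · SUBPL
2: ✓ MOVMI  r4←0x3f
3: ✓ CMP  NZCV=0110
4: ✓ ADDCS  r1←0xb1
5: · SUBMI

VAL = 0x3f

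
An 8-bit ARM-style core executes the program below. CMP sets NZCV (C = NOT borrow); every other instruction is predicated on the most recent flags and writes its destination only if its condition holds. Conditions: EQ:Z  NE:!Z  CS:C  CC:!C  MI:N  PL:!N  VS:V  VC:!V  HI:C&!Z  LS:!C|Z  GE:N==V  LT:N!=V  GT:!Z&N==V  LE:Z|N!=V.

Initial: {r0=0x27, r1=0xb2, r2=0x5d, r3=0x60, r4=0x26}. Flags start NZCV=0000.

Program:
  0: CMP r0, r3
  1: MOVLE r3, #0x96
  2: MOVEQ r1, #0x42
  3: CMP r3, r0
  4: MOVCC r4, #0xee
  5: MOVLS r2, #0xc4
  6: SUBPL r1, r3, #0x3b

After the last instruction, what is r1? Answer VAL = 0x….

[0] flags=1000 → (cmp)
[1] flags=1000 LE?T → r3=0x96
[2] flags=1000 EQ?F → skip
[3] flags=0011 → (cmp)
[4] flags=0011 CC?F → skip
[5] flags=0011 LS?F → skip
[6] flags=0011 PL?T → r1=0x5b

VAL = 0x5b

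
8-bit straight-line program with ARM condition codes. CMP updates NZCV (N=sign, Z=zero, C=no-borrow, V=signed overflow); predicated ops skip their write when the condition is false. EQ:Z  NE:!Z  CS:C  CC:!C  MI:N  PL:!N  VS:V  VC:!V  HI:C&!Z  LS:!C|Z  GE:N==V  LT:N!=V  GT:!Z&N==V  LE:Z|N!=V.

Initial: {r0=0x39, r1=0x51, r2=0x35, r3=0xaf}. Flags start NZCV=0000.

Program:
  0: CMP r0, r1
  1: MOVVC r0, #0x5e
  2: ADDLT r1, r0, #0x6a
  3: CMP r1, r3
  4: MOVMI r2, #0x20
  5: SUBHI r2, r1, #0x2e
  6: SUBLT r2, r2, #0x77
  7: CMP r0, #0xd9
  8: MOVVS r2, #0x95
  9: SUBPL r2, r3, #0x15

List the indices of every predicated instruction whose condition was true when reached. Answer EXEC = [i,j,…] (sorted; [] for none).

EXEC = [1,2,5,8]

0: ✓ CMP  NZCV=1000
1: ✓ MOVVC  r0←0x5e
2: ✓ ADDLT  r1←0xc8
3: ✓ CMP  NZCV=0010
4: · MOVMI
5: ✓ SUBHI  r2←0x9a
6: · SUBLT
7: ✓ CMP  NZCV=1001
8: ✓ MOVVS  r2←0x95
9: · SUBPL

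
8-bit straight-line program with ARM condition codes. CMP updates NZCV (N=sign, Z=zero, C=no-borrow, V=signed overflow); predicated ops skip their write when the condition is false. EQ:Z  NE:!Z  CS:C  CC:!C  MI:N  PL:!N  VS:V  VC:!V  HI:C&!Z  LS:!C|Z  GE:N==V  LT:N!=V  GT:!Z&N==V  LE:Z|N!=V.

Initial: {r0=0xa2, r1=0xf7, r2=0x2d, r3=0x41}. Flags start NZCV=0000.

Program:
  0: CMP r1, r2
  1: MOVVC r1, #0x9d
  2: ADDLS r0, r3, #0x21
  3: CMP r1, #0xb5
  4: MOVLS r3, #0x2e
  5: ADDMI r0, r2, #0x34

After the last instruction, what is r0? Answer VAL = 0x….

VAL = 0x61

[0] flags=1010 → (cmp)
[1] flags=1010 VC?T → r1=0x9d
[2] flags=1010 LS?F → skip
[3] flags=1000 → (cmp)
[4] flags=1000 LS?T → r3=0x2e
[5] flags=1000 MI?T → r0=0x61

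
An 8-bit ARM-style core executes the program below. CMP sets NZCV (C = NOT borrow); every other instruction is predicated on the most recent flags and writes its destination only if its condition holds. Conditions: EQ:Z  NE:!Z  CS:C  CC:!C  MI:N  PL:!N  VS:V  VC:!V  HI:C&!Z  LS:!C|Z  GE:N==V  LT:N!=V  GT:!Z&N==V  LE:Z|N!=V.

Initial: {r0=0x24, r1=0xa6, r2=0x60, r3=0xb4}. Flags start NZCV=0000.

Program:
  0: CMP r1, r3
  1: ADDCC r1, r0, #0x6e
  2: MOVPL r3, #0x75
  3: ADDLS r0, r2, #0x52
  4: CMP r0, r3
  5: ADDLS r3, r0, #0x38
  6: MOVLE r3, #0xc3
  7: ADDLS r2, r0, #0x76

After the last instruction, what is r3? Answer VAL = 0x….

0: ✓ CMP  NZCV=1000
1: ✓ ADDCC  r1←0x92
2: · MOVPL
3: ✓ ADDLS  r0←0xb2
4: ✓ CMP  NZCV=1000
5: ✓ ADDLS  r3←0xea
6: ✓ MOVLE  r3←0xc3
7: ✓ ADDLS  r2←0x28

VAL = 0xc3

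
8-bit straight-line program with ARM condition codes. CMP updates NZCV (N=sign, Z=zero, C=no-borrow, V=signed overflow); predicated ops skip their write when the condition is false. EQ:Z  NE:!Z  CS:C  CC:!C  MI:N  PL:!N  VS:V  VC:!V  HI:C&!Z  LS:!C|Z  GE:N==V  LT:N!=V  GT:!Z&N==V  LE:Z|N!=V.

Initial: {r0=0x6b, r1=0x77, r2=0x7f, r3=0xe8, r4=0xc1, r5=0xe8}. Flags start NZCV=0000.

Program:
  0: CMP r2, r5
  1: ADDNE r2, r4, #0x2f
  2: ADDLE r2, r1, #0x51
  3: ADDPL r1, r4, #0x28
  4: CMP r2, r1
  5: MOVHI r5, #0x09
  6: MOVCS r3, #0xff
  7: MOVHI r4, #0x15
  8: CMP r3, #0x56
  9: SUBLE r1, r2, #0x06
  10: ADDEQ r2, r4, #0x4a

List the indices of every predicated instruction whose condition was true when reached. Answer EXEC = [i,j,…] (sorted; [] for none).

0: ✓ CMP  NZCV=1001
1: ✓ ADDNE  r2←0xf0
2: · ADDLE
3: · ADDPL
4: ✓ CMP  NZCV=0011
5: ✓ MOVHI  r5←0x09
6: ✓ MOVCS  r3←0xff
7: ✓ MOVHI  r4←0x15
8: ✓ CMP  NZCV=1010
9: ✓ SUBLE  r1←0xea
10: · ADDEQ

EXEC = [1,5,6,7,9]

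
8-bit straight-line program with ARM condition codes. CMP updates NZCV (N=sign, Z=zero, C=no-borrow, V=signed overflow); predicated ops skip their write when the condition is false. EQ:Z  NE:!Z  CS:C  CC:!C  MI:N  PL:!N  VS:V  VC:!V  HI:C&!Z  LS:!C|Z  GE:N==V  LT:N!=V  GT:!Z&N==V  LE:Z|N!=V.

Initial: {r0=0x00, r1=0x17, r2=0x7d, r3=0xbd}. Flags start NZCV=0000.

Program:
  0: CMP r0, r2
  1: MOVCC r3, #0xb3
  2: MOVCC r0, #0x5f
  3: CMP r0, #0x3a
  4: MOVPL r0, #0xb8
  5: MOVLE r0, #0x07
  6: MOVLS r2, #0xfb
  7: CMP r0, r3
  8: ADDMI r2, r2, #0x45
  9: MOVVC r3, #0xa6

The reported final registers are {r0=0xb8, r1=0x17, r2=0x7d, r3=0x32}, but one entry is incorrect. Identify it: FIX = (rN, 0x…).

FIX = (r3, 0xa6)

0: ✓ CMP  NZCV=1000
1: ✓ MOVCC  r3←0xb3
2: ✓ MOVCC  r0←0x5f
3: ✓ CMP  NZCV=0010
4: ✓ MOVPL  r0←0xb8
5: · MOVLE
6: · MOVLS
7: ✓ CMP  NZCV=0010
8: · ADDMI
9: ✓ MOVVC  r3←0xa6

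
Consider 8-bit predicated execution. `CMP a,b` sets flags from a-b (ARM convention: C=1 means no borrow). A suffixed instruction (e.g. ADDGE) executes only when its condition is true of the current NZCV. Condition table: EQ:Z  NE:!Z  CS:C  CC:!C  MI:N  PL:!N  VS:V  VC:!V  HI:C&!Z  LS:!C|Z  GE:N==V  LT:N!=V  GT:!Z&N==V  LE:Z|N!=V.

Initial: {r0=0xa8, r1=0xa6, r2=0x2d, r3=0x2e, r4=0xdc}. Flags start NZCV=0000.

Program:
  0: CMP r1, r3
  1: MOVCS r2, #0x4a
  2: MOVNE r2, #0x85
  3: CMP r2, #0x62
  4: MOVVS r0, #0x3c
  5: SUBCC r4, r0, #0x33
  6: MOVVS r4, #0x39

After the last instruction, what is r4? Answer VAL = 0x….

0: ✓ CMP  NZCV=0011
1: ✓ MOVCS  r2←0x4a
2: ✓ MOVNE  r2←0x85
3: ✓ CMP  NZCV=0011
4: ✓ MOVVS  r0←0x3c
5: · SUBCC
6: ✓ MOVVS  r4←0x39

VAL = 0x39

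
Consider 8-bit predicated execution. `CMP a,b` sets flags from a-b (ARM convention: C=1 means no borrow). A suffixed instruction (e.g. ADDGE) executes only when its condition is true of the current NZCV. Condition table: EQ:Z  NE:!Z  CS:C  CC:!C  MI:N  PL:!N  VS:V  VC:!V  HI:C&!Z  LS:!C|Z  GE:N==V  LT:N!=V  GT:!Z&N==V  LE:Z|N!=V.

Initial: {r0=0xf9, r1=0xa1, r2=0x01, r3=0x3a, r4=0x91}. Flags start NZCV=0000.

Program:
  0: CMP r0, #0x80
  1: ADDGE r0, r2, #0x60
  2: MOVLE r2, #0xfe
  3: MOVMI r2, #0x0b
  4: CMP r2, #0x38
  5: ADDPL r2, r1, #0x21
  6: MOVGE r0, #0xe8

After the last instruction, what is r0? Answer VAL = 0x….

[0] flags=0010 → (cmp)
[1] flags=0010 GE?T → r0=0x61
[2] flags=0010 LE?F → skip
[3] flags=0010 MI?F → skip
[4] flags=1000 → (cmp)
[5] flags=1000 PL?F → skip
[6] flags=1000 GE?F → skip

VAL = 0x61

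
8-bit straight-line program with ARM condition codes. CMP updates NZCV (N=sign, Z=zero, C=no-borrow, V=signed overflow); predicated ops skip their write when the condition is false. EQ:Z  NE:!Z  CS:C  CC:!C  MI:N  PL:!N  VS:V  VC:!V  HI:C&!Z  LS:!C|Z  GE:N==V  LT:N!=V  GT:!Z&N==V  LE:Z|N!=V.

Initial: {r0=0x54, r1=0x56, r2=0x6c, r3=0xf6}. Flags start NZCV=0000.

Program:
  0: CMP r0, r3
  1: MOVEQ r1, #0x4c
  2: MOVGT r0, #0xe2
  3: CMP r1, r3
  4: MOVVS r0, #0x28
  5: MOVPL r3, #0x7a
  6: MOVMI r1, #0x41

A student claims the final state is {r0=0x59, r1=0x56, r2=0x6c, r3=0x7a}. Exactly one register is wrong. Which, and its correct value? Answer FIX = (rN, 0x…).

[0] flags=0000 → (cmp)
[1] flags=0000 EQ?F → skip
[2] flags=0000 GT?T → r0=0xe2
[3] flags=0000 → (cmp)
[4] flags=0000 VS?F → skip
[5] flags=0000 PL?T → r3=0x7a
[6] flags=0000 MI?F → skip

FIX = (r0, 0xe2)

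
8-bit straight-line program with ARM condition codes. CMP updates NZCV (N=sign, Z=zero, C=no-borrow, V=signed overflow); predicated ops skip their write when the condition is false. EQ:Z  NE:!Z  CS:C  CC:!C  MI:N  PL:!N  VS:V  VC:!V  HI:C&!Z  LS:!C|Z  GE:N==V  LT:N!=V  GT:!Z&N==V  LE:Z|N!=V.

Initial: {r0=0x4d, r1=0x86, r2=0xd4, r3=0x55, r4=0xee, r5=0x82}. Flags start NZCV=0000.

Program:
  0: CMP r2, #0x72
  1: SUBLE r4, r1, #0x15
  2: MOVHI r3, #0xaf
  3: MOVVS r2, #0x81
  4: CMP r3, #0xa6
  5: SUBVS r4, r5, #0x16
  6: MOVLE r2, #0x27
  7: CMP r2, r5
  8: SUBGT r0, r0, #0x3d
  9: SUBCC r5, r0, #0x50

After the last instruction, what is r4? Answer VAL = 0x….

VAL = 0x71

[0] flags=0011 → (cmp)
[1] flags=0011 LE?T → r4=0x71
[2] flags=0011 HI?T → r3=0xaf
[3] flags=0011 VS?T → r2=0x81
[4] flags=0010 → (cmp)
[5] flags=0010 VS?F → skip
[6] flags=0010 LE?F → skip
[7] flags=1000 → (cmp)
[8] flags=1000 GT?F → skip
[9] flags=1000 CC?T → r5=0xfd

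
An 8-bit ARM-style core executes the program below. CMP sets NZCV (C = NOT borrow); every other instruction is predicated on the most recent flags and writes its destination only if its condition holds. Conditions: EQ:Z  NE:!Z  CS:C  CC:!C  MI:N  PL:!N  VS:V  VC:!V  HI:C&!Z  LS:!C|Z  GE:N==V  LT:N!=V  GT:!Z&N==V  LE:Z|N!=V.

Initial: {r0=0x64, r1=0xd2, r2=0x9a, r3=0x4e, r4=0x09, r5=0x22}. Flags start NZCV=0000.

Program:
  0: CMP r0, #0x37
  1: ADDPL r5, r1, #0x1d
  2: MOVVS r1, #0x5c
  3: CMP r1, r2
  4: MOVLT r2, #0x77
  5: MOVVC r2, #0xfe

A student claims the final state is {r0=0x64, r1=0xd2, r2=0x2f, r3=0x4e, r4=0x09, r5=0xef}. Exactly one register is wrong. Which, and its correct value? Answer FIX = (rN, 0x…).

[0] flags=0010 → (cmp)
[1] flags=0010 PL?T → r5=0xef
[2] flags=0010 VS?F → skip
[3] flags=0010 → (cmp)
[4] flags=0010 LT?F → skip
[5] flags=0010 VC?T → r2=0xfe

FIX = (r2, 0xfe)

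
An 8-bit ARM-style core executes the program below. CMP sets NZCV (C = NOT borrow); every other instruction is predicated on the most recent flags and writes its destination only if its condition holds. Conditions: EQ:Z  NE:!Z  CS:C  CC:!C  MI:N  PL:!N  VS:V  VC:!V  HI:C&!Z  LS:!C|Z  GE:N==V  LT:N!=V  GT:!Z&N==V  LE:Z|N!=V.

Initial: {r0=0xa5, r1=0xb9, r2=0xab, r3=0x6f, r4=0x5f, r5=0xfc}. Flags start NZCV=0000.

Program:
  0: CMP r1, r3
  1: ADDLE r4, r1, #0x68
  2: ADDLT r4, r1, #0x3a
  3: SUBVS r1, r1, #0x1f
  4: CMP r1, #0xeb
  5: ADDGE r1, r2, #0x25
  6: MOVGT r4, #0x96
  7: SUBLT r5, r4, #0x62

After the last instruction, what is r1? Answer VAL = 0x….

VAL = 0x9a

0: ✓ CMP  NZCV=0011
1: ✓ ADDLE  r4←0x21
2: ✓ ADDLT  r4←0xf3
3: ✓ SUBVS  r1←0x9a
4: ✓ CMP  NZCV=1000
5: · ADDGE
6: · MOVGT
7: ✓ SUBLT  r5←0x91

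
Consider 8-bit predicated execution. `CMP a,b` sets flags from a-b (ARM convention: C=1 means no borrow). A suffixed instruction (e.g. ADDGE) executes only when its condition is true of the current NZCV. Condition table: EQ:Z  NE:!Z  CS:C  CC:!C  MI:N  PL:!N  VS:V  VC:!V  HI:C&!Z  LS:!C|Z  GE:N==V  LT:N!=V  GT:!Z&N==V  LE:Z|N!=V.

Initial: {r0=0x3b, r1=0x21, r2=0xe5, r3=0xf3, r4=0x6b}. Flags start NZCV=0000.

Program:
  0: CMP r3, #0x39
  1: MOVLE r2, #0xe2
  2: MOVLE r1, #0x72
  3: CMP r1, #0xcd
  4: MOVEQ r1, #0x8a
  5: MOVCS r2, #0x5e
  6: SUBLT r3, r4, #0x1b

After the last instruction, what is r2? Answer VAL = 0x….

VAL = 0xe2

0: ✓ CMP  NZCV=1010
1: ✓ MOVLE  r2←0xe2
2: ✓ MOVLE  r1←0x72
3: ✓ CMP  NZCV=1001
4: · MOVEQ
5: · MOVCS
6: · SUBLT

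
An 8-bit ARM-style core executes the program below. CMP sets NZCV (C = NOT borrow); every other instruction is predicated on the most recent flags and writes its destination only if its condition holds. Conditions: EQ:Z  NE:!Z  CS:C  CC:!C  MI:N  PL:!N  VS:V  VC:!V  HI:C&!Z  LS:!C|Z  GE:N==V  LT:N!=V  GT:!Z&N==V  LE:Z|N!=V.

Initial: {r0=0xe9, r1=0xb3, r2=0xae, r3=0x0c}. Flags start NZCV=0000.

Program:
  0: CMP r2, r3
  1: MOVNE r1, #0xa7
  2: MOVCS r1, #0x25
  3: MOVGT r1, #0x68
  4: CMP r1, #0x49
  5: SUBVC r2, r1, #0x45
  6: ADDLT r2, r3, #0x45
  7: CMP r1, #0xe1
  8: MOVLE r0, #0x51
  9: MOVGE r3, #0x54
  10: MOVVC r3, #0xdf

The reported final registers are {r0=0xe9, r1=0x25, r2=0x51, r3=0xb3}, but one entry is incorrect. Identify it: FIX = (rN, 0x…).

FIX = (r3, 0xdf)

[0] flags=1010 → (cmp)
[1] flags=1010 NE?T → r1=0xa7
[2] flags=1010 CS?T → r1=0x25
[3] flags=1010 GT?F → skip
[4] flags=1000 → (cmp)
[5] flags=1000 VC?T → r2=0xe0
[6] flags=1000 LT?T → r2=0x51
[7] flags=0000 → (cmp)
[8] flags=0000 LE?F → skip
[9] flags=0000 GE?T → r3=0x54
[10] flags=0000 VC?T → r3=0xdf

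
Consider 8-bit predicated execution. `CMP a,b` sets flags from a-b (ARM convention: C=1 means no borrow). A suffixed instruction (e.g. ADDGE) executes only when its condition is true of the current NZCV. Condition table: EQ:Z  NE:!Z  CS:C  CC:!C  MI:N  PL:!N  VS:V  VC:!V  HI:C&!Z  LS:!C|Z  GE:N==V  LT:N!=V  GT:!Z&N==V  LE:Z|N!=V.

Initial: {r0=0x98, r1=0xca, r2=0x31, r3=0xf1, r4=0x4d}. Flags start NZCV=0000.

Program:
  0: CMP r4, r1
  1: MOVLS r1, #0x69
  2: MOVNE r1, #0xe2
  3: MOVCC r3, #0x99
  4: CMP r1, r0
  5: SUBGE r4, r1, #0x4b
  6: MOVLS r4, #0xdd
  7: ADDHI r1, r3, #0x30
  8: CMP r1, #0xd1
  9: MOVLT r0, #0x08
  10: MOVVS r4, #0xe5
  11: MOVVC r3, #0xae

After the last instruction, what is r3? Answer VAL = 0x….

[0] flags=1001 → (cmp)
[1] flags=1001 LS?T → r1=0x69
[2] flags=1001 NE?T → r1=0xe2
[3] flags=1001 CC?T → r3=0x99
[4] flags=0010 → (cmp)
[5] flags=0010 GE?T → r4=0x97
[6] flags=0010 LS?F → skip
[7] flags=0010 HI?T → r1=0xc9
[8] flags=1000 → (cmp)
[9] flags=1000 LT?T → r0=0x08
[10] flags=1000 VS?F → skip
[11] flags=1000 VC?T → r3=0xae

VAL = 0xae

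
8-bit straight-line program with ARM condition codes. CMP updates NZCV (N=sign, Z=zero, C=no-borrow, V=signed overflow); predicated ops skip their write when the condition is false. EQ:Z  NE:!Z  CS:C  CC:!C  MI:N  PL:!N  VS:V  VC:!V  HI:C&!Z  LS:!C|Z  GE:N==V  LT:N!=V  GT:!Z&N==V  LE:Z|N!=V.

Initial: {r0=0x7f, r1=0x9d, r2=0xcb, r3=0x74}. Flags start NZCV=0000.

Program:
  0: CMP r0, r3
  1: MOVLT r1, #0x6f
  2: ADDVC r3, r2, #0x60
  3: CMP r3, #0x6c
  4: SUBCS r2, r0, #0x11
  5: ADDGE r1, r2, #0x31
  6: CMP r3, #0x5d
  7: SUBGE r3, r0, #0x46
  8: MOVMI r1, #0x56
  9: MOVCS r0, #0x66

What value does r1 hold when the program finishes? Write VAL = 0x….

[0] flags=0010 → (cmp)
[1] flags=0010 LT?F → skip
[2] flags=0010 VC?T → r3=0x2b
[3] flags=1000 → (cmp)
[4] flags=1000 CS?F → skip
[5] flags=1000 GE?F → skip
[6] flags=1000 → (cmp)
[7] flags=1000 GE?F → skip
[8] flags=1000 MI?T → r1=0x56
[9] flags=1000 CS?F → skip

VAL = 0x56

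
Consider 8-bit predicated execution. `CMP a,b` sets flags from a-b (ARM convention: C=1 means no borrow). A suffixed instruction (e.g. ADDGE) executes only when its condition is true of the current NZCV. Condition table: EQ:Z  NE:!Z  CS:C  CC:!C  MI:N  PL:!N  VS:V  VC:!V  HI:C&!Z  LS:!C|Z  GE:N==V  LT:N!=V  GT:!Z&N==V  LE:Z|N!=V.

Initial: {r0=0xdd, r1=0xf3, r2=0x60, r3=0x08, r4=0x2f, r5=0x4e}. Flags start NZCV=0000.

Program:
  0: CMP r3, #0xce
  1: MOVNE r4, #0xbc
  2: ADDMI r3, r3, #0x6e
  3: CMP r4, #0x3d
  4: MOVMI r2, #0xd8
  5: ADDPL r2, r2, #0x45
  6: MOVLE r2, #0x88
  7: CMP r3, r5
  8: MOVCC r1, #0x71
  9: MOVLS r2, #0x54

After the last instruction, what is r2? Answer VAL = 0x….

[0] flags=0000 → (cmp)
[1] flags=0000 NE?T → r4=0xbc
[2] flags=0000 MI?F → skip
[3] flags=0011 → (cmp)
[4] flags=0011 MI?F → skip
[5] flags=0011 PL?T → r2=0xa5
[6] flags=0011 LE?T → r2=0x88
[7] flags=1000 → (cmp)
[8] flags=1000 CC?T → r1=0x71
[9] flags=1000 LS?T → r2=0x54

VAL = 0x54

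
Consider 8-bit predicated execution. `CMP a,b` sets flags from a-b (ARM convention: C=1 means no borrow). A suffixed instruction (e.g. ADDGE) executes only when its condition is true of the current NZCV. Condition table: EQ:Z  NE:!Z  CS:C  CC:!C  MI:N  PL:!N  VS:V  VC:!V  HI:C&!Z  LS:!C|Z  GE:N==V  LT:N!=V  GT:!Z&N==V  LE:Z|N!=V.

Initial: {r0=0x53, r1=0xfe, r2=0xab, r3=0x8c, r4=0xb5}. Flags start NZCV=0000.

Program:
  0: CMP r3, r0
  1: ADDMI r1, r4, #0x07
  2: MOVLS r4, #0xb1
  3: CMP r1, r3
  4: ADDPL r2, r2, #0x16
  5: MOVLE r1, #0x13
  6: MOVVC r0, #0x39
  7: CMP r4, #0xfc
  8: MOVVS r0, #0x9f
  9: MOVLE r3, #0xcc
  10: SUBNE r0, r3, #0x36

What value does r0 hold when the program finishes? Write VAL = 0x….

VAL = 0x96

0: ✓ CMP  NZCV=0011
1: · ADDMI
2: · MOVLS
3: ✓ CMP  NZCV=0010
4: ✓ ADDPL  r2←0xc1
5: · MOVLE
6: ✓ MOVVC  r0←0x39
7: ✓ CMP  NZCV=1000
8: · MOVVS
9: ✓ MOVLE  r3←0xcc
10: ✓ SUBNE  r0←0x96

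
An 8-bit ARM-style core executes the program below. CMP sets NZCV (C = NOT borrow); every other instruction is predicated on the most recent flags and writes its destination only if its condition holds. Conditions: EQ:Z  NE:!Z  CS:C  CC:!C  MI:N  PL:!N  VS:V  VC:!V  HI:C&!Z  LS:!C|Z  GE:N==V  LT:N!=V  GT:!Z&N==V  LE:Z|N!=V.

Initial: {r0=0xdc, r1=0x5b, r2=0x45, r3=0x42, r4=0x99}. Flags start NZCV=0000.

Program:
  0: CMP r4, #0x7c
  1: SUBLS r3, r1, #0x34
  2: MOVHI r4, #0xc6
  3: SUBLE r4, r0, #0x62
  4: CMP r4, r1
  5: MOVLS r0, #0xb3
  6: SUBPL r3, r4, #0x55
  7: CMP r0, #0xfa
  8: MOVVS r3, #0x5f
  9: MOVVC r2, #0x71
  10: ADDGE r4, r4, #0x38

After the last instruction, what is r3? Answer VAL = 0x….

VAL = 0x25

0: ✓ CMP  NZCV=0011
1: · SUBLS
2: ✓ MOVHI  r4←0xc6
3: ✓ SUBLE  r4←0x7a
4: ✓ CMP  NZCV=0010
5: · MOVLS
6: ✓ SUBPL  r3←0x25
7: ✓ CMP  NZCV=1000
8: · MOVVS
9: ✓ MOVVC  r2←0x71
10: · ADDGE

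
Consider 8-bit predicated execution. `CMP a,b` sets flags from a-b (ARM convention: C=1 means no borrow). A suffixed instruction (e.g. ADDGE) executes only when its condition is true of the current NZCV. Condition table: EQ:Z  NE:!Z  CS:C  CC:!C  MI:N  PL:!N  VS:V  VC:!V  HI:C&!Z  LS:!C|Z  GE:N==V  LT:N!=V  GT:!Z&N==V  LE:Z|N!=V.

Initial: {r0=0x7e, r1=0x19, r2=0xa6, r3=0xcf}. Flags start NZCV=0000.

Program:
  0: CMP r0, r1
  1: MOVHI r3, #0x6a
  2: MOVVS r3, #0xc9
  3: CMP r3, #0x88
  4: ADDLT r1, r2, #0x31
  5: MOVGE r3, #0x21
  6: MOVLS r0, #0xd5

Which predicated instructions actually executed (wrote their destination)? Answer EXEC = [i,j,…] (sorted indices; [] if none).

[0] flags=0010 → (cmp)
[1] flags=0010 HI?T → r3=0x6a
[2] flags=0010 VS?F → skip
[3] flags=1001 → (cmp)
[4] flags=1001 LT?F → skip
[5] flags=1001 GE?T → r3=0x21
[6] flags=1001 LS?T → r0=0xd5

EXEC = [1,5,6]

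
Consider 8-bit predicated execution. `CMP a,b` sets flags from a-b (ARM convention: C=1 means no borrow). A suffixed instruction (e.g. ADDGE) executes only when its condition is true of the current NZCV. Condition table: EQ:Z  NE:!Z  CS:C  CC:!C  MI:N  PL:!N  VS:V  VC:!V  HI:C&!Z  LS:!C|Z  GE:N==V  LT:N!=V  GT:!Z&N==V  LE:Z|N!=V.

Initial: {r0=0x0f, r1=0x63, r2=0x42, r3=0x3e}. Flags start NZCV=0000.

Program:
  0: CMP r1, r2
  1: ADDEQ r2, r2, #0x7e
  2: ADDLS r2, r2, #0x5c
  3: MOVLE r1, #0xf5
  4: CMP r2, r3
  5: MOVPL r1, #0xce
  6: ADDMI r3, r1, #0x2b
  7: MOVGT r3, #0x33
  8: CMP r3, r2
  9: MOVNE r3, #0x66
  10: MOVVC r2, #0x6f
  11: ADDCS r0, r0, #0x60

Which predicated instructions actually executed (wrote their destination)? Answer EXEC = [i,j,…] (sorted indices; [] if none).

EXEC = [5,7,9,10]

[0] flags=0010 → (cmp)
[1] flags=0010 EQ?F → skip
[2] flags=0010 LS?F → skip
[3] flags=0010 LE?F → skip
[4] flags=0010 → (cmp)
[5] flags=0010 PL?T → r1=0xce
[6] flags=0010 MI?F → skip
[7] flags=0010 GT?T → r3=0x33
[8] flags=1000 → (cmp)
[9] flags=1000 NE?T → r3=0x66
[10] flags=1000 VC?T → r2=0x6f
[11] flags=1000 CS?F → skip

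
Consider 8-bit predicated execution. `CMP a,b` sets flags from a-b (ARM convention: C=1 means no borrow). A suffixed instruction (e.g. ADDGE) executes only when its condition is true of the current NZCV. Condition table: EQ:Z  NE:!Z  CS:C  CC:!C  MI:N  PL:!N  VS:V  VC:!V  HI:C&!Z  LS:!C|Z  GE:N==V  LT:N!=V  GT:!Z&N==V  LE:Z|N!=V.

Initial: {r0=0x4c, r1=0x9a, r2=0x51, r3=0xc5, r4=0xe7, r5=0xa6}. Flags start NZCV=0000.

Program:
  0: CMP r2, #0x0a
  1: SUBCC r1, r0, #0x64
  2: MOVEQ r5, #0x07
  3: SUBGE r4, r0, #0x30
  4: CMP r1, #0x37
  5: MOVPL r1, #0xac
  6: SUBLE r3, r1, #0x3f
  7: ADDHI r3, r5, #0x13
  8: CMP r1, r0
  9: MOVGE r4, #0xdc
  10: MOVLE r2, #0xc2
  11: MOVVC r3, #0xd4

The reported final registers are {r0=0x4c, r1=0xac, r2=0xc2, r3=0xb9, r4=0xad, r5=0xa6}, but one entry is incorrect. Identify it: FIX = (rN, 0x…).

0: ✓ CMP  NZCV=0010
1: · SUBCC
2: · MOVEQ
3: ✓ SUBGE  r4←0x1c
4: ✓ CMP  NZCV=0011
5: ✓ MOVPL  r1←0xac
6: ✓ SUBLE  r3←0x6d
7: ✓ ADDHI  r3←0xb9
8: ✓ CMP  NZCV=0011
9: · MOVGE
10: ✓ MOVLE  r2←0xc2
11: · MOVVC

FIX = (r4, 0x1c)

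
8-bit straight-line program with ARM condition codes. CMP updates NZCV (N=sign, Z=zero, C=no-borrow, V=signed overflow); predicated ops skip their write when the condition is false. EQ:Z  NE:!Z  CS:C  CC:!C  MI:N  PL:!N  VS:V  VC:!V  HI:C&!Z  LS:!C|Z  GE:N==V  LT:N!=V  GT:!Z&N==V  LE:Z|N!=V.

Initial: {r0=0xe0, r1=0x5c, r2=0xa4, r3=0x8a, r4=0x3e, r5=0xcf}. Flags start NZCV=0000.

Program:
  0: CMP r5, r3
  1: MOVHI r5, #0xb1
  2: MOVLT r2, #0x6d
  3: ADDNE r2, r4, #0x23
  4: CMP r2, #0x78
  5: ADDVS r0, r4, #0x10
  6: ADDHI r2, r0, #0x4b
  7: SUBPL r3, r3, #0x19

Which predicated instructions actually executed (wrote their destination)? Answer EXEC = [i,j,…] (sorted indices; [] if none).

[0] flags=0010 → (cmp)
[1] flags=0010 HI?T → r5=0xb1
[2] flags=0010 LT?F → skip
[3] flags=0010 NE?T → r2=0x61
[4] flags=1000 → (cmp)
[5] flags=1000 VS?F → skip
[6] flags=1000 HI?F → skip
[7] flags=1000 PL?F → skip

EXEC = [1,3]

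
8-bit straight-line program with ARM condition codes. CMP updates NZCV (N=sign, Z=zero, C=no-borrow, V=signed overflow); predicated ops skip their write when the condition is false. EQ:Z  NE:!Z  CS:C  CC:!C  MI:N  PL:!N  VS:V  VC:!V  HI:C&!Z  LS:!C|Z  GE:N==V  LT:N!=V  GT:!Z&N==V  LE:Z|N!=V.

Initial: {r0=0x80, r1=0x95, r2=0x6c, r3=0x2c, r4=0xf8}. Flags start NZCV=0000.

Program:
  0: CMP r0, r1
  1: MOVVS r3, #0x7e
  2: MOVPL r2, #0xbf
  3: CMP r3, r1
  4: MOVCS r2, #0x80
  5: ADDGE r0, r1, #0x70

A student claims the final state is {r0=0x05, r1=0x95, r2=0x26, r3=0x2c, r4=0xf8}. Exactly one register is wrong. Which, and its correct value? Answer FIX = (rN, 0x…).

FIX = (r2, 0x6c)

0: ✓ CMP  NZCV=1000
1: · MOVVS
2: · MOVPL
3: ✓ CMP  NZCV=1001
4: · MOVCS
5: ✓ ADDGE  r0←0x05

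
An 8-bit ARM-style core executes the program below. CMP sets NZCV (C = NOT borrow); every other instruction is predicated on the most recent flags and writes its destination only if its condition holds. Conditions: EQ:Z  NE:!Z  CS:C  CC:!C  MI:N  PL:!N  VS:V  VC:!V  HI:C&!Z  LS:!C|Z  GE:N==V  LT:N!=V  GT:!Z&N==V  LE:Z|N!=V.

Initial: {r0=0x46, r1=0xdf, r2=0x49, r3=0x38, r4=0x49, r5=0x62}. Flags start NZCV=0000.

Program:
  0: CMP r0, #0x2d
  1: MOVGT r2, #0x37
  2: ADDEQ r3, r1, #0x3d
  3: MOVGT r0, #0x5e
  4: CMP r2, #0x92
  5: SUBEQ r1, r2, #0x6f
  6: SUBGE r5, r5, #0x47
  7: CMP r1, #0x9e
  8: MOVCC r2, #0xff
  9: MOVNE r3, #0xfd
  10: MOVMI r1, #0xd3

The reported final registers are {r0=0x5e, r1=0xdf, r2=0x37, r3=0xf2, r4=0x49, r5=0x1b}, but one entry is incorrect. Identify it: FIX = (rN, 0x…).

FIX = (r3, 0xfd)

0: ✓ CMP  NZCV=0010
1: ✓ MOVGT  r2←0x37
2: · ADDEQ
3: ✓ MOVGT  r0←0x5e
4: ✓ CMP  NZCV=1001
5: · SUBEQ
6: ✓ SUBGE  r5←0x1b
7: ✓ CMP  NZCV=0010
8: · MOVCC
9: ✓ MOVNE  r3←0xfd
10: · MOVMI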